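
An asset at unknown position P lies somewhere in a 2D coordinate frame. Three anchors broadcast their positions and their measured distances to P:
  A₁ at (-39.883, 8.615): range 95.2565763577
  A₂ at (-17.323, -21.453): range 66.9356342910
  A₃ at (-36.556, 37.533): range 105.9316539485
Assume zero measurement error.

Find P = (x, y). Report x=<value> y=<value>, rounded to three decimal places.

eq1: (x + 39.883)² + (y − 8.615)² = 95.2565763577²
eq2: (x + 17.323)² + (y + 21.453)² = 66.9356342910²
eq3: (x + 36.556)² + (y − 37.533)² = 105.9316539485²
eq2−eq1, eq2−eq3 (x²,y² cancel):
  -45.120·x + 60.136·y = -3688.881825
  -38.466·x + 117.972·y = -4756.386483
det = -45.120·117.972 − 60.136·-38.466 = -3009.705264
x = (-3688.881825·117.972 − 60.136·-4756.386483) / -3009.705264 = 49.557912
y = (-45.120·-4756.386483 − -3688.881825·-38.466) / -3009.705264 = -24.159053

x=49.558 y=-24.159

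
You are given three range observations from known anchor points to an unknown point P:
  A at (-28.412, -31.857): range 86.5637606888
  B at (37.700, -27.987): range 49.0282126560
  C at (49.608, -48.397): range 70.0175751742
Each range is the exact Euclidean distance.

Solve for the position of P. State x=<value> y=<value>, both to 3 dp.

eq1: (x + 28.412)² + (y + 31.857)² = 86.5637606888²
eq2: (x − 37.700)² + (y + 27.987)² = 49.0282126560²
eq3: (x − 49.608)² + (y + 48.397)² = 70.0175751742²
eq1−eq3, eq1−eq2 (x²,y² cancel):
  156.040·x − 33.080·y = 5571.936911
  132.224·x + 7.740·y = 5471.971004
det = 156.040·7.740 − -33.080·132.224 = 5581.719520
x = (5571.936911·7.740 − -33.080·5471.971004) / 5581.719520 = 40.156011
y = (156.040·5471.971004 − 5571.936911·132.224) / 5581.719520 = 20.979658

x=40.156 y=20.980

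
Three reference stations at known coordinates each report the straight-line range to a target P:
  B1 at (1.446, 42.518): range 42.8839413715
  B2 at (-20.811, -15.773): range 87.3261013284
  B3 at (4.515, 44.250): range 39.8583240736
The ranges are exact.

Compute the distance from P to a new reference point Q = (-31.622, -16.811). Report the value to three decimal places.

96.296

eq1: (x − 1.446)² + (y − 42.518)² = 42.8839413715²
eq2: (x + 20.811)² + (y + 15.773)² = 87.3261013284²
eq3: (x − 4.515)² + (y − 44.250)² = 39.8583240736²
eq2−eq1, eq2−eq3 (x²,y² cancel):
  44.514·x + 116.582·y = 6914.801536
  50.652·x + 120.046·y = 7333.724450
det = 44.514·120.046 − 116.582·50.652 = -561.383820
x = (6914.801536·120.046 − 116.582·7333.724450) / -561.383820 = 44.329740
y = (44.514·7333.724450 − 6914.801536·50.652) / -561.383820 = 42.386539
|P − Q| = √((44.329740 − -31.622)² + (42.386539 − -16.811)²) = 96.296497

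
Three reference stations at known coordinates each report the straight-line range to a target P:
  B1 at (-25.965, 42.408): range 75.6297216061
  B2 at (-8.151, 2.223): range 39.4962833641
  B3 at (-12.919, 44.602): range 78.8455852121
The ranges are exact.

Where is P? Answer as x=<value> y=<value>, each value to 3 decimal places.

x=-25.578 y=-33.221

eq1: (x + 25.965)² + (y − 42.408)² = 75.6297216061²
eq2: (x + 8.151)² + (y − 2.223)² = 39.4962833641²
eq3: (x + 12.919)² + (y − 44.602)² = 78.8455852121²
eq3−eq2, eq3−eq1 (x²,y² cancel):
  9.536·x − 84.758·y = 2571.811473
  -26.092·x − 4.388·y = 813.152241
det = 9.536·-4.388 − -84.758·-26.092 = -2253.349704
x = (2571.811473·-4.388 − -84.758·813.152241) / -2253.349704 = -25.577942
y = (9.536·813.152241 − 2571.811473·-26.092) / -2253.349704 = -33.220731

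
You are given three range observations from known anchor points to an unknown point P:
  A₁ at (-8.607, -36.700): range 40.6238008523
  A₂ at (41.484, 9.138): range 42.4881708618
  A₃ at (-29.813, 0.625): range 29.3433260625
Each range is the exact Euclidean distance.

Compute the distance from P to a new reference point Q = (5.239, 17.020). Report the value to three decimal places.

15.065

eq1: (x + 8.607)² + (y + 36.700)² = 40.6238008523²
eq2: (x − 41.484)² + (y − 9.138)² = 42.4881708618²
eq3: (x + 29.813)² + (y − 0.625)² = 29.3433260625²
eq1−eq2, eq1−eq3 (x²,y² cancel):
  100.182·x + 91.676·y = 228.503384
  -42.412·x + 74.650·y = 257.497556
det = 100.182·74.650 − 91.676·-42.412 = 11366.748812
x = (228.503384·74.650 − 91.676·257.497556) / 11366.748812 = -0.576116
y = (100.182·257.497556 − 228.503384·-42.412) / 11366.748812 = 3.122081
|P − Q| = √((-0.576116 − 5.239)² + (3.122081 − 17.020)²) = 15.065449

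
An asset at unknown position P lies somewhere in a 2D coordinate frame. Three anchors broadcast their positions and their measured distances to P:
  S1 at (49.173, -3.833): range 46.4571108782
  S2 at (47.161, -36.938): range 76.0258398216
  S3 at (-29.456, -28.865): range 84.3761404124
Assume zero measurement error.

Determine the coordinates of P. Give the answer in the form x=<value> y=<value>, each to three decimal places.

x=24.825 y=35.733

eq1: (x − 49.173)² + (y + 3.833)² = 46.4571108782²
eq2: (x − 47.161)² + (y + 36.938)² = 76.0258398216²
eq3: (x + 29.456)² + (y + 28.865)² = 84.3761404124²
eq1−eq3, eq1−eq2 (x²,y² cancel):
  -157.258·x − 50.064·y = -5692.901577
  -4.024·x − 66.210·y = -2465.765222
det = -157.258·-66.210 − -50.064·-4.024 = 10210.594644
x = (-5692.901577·-66.210 − -50.064·-2465.765222) / 10210.594644 = 24.825287
y = (-157.258·-2465.765222 − -5692.901577·-4.024) / 10210.594644 = 35.732794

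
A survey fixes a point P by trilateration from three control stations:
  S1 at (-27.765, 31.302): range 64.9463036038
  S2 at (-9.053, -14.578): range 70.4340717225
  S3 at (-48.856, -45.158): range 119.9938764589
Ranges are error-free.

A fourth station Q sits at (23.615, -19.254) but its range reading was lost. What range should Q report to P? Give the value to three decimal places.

eq1: (x + 27.765)² + (y − 31.302)² = 64.9463036038²
eq2: (x + 9.053)² + (y + 14.578)² = 70.4340717225²
eq3: (x + 48.856)² + (y + 45.158)² = 119.9938764589²
eq3−eq2, eq3−eq1 (x²,y² cancel):
  79.606·x + 61.160·y = 5305.893121
  42.182·x + 152.920·y = 7505.064765
det = 79.606·152.920 − 61.160·42.182 = 9593.498400
x = (5305.893121·152.920 − 61.160·7505.064765) / 9593.498400 = 36.729814
y = (79.606·7505.064765 − 5305.893121·42.182) / 9593.498400 = 38.946689
|P − Q| = √((36.729814 − 23.615)² + (38.946689 − -19.254)²) = 59.660025

59.660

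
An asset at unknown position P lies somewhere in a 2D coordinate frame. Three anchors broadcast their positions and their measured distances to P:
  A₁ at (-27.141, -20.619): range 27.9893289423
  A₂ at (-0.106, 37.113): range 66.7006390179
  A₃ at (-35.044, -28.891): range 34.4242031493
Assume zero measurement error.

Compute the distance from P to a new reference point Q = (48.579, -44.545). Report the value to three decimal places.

51.430

eq1: (x + 27.141)² + (y + 20.619)² = 27.9893289423²
eq2: (x + 0.106)² + (y − 37.113)² = 66.7006390179²
eq3: (x + 35.044)² + (y + 28.891)² = 34.4242031493²
eq2−eq1, eq2−eq3 (x²,y² cancel):
  -54.070·x − 115.464·y = 3449.963748
  -69.876·x − 132.008·y = 3949.335295
det = -54.070·-132.008 − -115.464·-69.876 = -930.489904
x = (3449.963748·-132.008 − -115.464·3949.335295) / -930.489904 = -0.626805
y = (-54.070·3949.335295 − 3449.963748·-69.876) / -930.489904 = -29.585606
|P − Q| = √((-0.626805 − 48.579)² + (-29.585606 − -44.545)²) = 51.429513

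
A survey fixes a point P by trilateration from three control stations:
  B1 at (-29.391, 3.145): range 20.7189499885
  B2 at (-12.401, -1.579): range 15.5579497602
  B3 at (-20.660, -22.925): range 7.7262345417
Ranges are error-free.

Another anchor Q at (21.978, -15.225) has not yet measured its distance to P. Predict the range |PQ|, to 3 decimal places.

41.820

eq1: (x + 29.391)² + (y − 3.145)² = 20.7189499885²
eq2: (x + 12.401)² + (y + 1.579)² = 15.5579497602²
eq3: (x + 20.660)² + (y + 22.925)² = 7.7262345417²
eq3−eq1, eq3−eq2 (x²,y² cancel):
  -17.462·x + 52.140·y = -448.249507
  16.518·x + 42.692·y = -978.468284
det = -17.462·42.692 − 52.140·16.518 = -1606.736224
x = (-448.249507·42.692 − 52.140·-978.468284) / -1606.736224 = -19.841881
y = (-17.462·-978.468284 − -448.249507·16.518) / -1606.736224 = -15.242202
|P − Q| = √((-19.841881 − 21.978)² + (-15.242202 − -15.225)²) = 41.819884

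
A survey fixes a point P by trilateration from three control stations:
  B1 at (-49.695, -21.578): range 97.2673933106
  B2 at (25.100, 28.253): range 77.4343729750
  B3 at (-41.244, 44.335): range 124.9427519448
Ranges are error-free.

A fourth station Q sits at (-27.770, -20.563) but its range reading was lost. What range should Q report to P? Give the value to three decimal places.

eq1: (x + 49.695)² + (y + 21.578)² = 97.2673933106²
eq2: (x − 25.100)² + (y − 28.253)² = 77.4343729750²
eq3: (x + 41.244)² + (y − 44.335)² = 124.9427519448²
eq2−eq1, eq2−eq3 (x²,y² cancel):
  -149.590·x − 99.662·y = -1957.902583
  -132.688·x + 32.164·y = -7376.191393
det = -149.590·32.164 − -99.662·-132.688 = -18035.364216
x = (-1957.902583·32.164 − -99.662·-7376.191393) / -18035.364216 = 44.251946
y = (-149.590·-7376.191393 − -1957.902583·-132.688) / -18035.364216 = -46.775562
|P − Q| = √((44.251946 − -27.770)² + (-46.775562 − -20.563)²) = 76.643715

76.644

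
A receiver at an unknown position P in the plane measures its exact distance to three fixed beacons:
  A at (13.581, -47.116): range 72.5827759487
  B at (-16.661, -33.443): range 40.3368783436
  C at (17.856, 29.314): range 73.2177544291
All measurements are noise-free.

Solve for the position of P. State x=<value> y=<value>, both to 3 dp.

eq1: (x − 13.581)² + (y + 47.116)² = 72.5827759487²
eq2: (x + 16.661)² + (y + 33.443)² = 40.3368783436²
eq3: (x − 17.856)² + (y − 29.314)² = 73.2177544291²
eq2−eq3, eq2−eq1 (x²,y² cancel):
  69.034·x + 125.514·y = -3951.651647
  60.484·x − 27.346·y = -2632.857763
det = 69.034·-27.346 − 125.514·60.484 = -9479.392540
x = (-3951.651647·-27.346 − 125.514·-2632.857763) / -9479.392540 = -46.260599
y = (69.034·-2632.857763 − -3951.651647·60.484) / -9479.392540 = -6.039944

x=-46.261 y=-6.040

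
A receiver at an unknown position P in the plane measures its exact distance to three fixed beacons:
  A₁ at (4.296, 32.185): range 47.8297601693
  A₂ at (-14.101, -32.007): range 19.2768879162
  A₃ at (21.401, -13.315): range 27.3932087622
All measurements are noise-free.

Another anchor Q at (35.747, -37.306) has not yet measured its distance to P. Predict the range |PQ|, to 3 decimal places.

eq1: (x − 4.296)² + (y − 32.185)² = 47.8297601693²
eq2: (x + 14.101)² + (y + 32.007)² = 19.2768879162²
eq3: (x − 21.401)² + (y + 13.315)² = 27.3932087622²
eq1−eq2, eq1−eq3 (x²,y² cancel):
  -36.794·x − 128.384·y = 2085.043959
  34.210·x − 91.000·y = 1118.260257
det = -36.794·-91.000 − -128.384·34.210 = 7740.270640
x = (2085.043959·-91.000 − -128.384·1118.260257) / 7740.270640 = -5.965202
y = (-36.794·1118.260257 − 2085.043959·34.210) / 7740.270640 = -14.531097
|P − Q| = √((-5.965202 − 35.747)² + (-14.531097 − -37.306)²) = 47.524772

47.525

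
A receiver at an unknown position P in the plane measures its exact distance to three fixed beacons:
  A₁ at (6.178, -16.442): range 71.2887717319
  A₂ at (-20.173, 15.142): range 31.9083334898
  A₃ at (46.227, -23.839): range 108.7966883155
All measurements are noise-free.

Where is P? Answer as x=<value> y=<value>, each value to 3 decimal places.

x=-49.138 y=28.527

eq1: (x − 6.178)² + (y + 16.442)² = 71.2887717319²
eq2: (x + 20.173)² + (y − 15.142)² = 31.9083334898²
eq3: (x − 46.227)² + (y + 23.839)² = 108.7966883155²
eq1−eq3, eq1−eq2 (x²,y² cancel):
  80.098·x − 14.794·y = -4357.904011
  -52.702·x + 63.168·y = 4391.670274
det = 80.098·63.168 − -14.794·-52.702 = 4279.957076
x = (-4357.904011·63.168 − -14.794·4391.670274) / 4279.957076 = -49.138276
y = (80.098·4391.670274 − -4357.904011·-52.702) / 4279.957076 = 28.526863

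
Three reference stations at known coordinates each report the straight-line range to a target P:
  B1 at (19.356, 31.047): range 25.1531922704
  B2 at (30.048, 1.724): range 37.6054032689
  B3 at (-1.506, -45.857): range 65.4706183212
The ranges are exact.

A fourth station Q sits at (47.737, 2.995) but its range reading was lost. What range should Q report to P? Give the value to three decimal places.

eq1: (x − 19.356)² + (y − 31.047)² = 25.1531922704²
eq2: (x − 30.048)² + (y − 1.724)² = 37.6054032689²
eq3: (x + 1.506)² + (y + 45.857)² = 65.4706183212²
eq3−eq1, eq3−eq2 (x²,y² cancel):
  41.724·x + 153.808·y = 2887.157242
  63.108·x + 95.162·y = 1672.957503
det = 41.724·95.162 − 153.808·63.108 = -5735.975976
x = (2887.157242·95.162 − 153.808·1672.957503) / -5735.975976 = -3.039310
y = (41.724·1672.957503 − 2887.157242·63.108) / -5735.975976 = 19.595661
|P − Q| = √((-3.039310 − 47.737)² + (19.595661 − 2.995)²) = 53.421116

53.421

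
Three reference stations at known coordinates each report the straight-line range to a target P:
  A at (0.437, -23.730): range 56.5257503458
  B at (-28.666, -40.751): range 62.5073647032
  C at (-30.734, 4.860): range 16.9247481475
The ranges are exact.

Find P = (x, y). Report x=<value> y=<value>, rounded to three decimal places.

x=-33.359 y=21.580

eq1: (x − 0.437)² + (y + 23.730)² = 56.5257503458²
eq2: (x + 28.666)² + (y + 40.751)² = 62.5073647032²
eq3: (x + 30.734)² + (y − 4.860)² = 16.9247481475²
eq1−eq3, eq1−eq2 (x²,y² cancel):
  -62.342·x + 57.180·y = 3313.607839
  -58.206·x − 34.042·y = 1207.069498
det = -62.342·-34.042 − 57.180·-58.206 = 5450.465444
x = (3313.607839·-34.042 − 57.180·1207.069498) / 5450.465444 = -33.358999
y = (-62.342·1207.069498 − 3313.607839·-58.206) / 5450.465444 = 21.579943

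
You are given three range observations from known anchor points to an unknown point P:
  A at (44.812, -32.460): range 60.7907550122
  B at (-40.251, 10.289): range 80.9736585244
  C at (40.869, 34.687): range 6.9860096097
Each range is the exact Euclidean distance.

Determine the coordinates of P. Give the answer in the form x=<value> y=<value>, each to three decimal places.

eq1: (x − 44.812)² + (y + 32.460)² = 60.7907550122²
eq2: (x + 40.251)² + (y − 10.289)² = 80.9736585244²
eq3: (x − 40.869)² + (y − 34.687)² = 6.9860096097²
eq3−eq1, eq3−eq2 (x²,y² cancel):
  7.886·x − 134.294·y = -3458.407751
  -162.240·x − 48.796·y = -7655.385653
det = 7.886·-48.796 − -134.294·-162.240 = -22172.663816
x = (-3458.407751·-48.796 − -134.294·-7655.385653) / -22172.663816 = 38.755645
y = (7.886·-7655.385653 − -3458.407751·-162.240) / -22172.663816 = 28.028317

x=38.756 y=28.028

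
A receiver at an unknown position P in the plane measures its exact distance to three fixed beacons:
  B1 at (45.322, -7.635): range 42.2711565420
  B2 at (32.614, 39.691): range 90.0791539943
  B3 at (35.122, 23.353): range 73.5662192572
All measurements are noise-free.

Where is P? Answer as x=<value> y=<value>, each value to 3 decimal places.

eq1: (x − 45.322)² + (y + 7.635)² = 42.2711565420²
eq2: (x − 32.614)² + (y − 39.691)² = 90.0791539943²
eq3: (x − 35.122)² + (y − 23.353)² = 73.5662192572²
eq1−eq2, eq1−eq3 (x²,y² cancel):
  -25.416·x + 94.652·y = -5800.731741
  -20.400·x + 61.976·y = -3958.597356
det = -25.416·61.976 − 94.652·-20.400 = 355.718784
x = (-5800.731741·61.976 − 94.652·-3958.597356) / 355.718784 = 42.682611
y = (-25.416·-3958.597356 − -5800.731741·-20.400) / 355.718784 = -49.823675

x=42.683 y=-49.824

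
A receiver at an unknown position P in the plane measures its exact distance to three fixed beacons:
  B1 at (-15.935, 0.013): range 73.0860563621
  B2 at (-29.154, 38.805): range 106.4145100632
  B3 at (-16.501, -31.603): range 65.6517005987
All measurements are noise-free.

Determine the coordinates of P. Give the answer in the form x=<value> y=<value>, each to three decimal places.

x=49.129 y=-33.277

eq1: (x + 15.935)² + (y − 0.013)² = 73.0860563621²
eq2: (x + 29.154)² + (y − 38.805)² = 106.4145100632²
eq3: (x + 16.501)² + (y + 31.603)² = 65.6517005987²
eq2−eq1, eq2−eq3 (x²,y² cancel):
  26.438·x − 77.584·y = 3880.616970
  25.306·x − 140.816·y = 5929.151029
det = 26.438·-140.816 − -77.584·25.306 = -1759.552704
x = (3880.616970·-140.816 − -77.584·5929.151029) / -1759.552704 = 49.129364
y = (26.438·5929.151029 − 3880.616970·25.306) / -1759.552704 = -33.276640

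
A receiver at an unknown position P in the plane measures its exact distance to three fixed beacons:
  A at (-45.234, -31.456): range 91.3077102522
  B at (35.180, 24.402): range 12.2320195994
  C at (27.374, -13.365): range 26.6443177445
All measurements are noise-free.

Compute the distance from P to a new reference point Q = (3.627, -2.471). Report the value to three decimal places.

eq1: (x + 45.234)² + (y + 31.456)² = 91.3077102522²
eq2: (x − 35.180)² + (y − 24.402)² = 12.2320195994²
eq3: (x − 27.374)² + (y + 13.365)² = 26.6443177445²
eq1−eq3, eq1−eq2 (x²,y² cancel):
  145.216·x + 36.182·y = 5519.542692
  160.828·x + 111.716·y = 6984.970960
det = 145.216·111.716 − 36.182·160.828 = 10403.871960
x = (5519.542692·111.716 − 36.182·6984.970960) / 10403.871960 = 34.976499
y = (145.216·6984.970960 − 5519.542692·160.828) / 10403.871960 = 12.171673
|P − Q| = √((34.976499 − 3.627)² + (12.171673 − -2.471)²) = 34.600563

34.601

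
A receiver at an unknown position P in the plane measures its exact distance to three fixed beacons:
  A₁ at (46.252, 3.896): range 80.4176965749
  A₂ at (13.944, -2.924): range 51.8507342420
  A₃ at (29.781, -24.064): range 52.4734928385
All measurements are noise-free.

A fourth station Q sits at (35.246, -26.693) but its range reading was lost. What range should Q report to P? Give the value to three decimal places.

eq1: (x − 46.252)² + (y − 3.896)² = 80.4176965749²
eq2: (x − 13.944)² + (y + 2.924)² = 51.8507342420²
eq3: (x − 29.781)² + (y + 24.064)² = 52.4734928385²
eq1−eq3, eq1−eq2 (x²,y² cancel):
  -32.942·x − 55.920·y = 3025.096209
  -64.616·x − 13.640·y = 1827.065873
det = -32.942·-13.640 − -55.920·-64.616 = -3163.997840
x = (3025.096209·-13.640 − -55.920·1827.065873) / -3163.997840 = -19.250080
y = (-32.942·1827.065873 − 3025.096209·-64.616) / -3163.997840 = -42.756797
|P − Q| = √((-19.250080 − 35.246)² + (-42.756797 − -26.693)²) = 56.814332

56.814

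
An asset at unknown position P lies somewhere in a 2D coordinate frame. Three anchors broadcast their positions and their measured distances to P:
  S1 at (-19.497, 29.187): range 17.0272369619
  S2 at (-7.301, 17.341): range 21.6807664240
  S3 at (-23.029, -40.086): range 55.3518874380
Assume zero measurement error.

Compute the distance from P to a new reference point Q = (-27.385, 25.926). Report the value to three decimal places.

11.065

eq1: (x + 19.497)² + (y − 29.187)² = 17.0272369619²
eq2: (x + 7.301)² + (y − 17.341)² = 21.6807664240²
eq3: (x + 23.029)² + (y + 40.086)² = 55.3518874380²
eq2−eq1, eq2−eq3 (x²,y² cancel):
  -24.392·x + 23.692·y = 1058.127930
  -31.456·x − 114.854·y = -810.568455
det = -24.392·-114.854 − 23.692·-31.456 = 3546.774320
x = (1058.127930·-114.854 − 23.692·-810.568455) / 3546.774320 = -28.850507
y = (-24.392·-810.568455 − 1058.127930·-31.456) / 3546.774320 = 14.958904
|P − Q| = √((-28.850507 − -27.385)² + (14.958904 − 25.926)²) = 11.064578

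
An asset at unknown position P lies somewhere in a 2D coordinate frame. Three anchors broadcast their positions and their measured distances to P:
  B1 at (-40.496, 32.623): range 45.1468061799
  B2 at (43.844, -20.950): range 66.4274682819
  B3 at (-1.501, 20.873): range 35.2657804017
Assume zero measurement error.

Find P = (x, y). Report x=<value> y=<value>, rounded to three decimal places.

x=-21.362 y=-8.268

eq1: (x + 40.496)² + (y − 32.623)² = 45.1468061799²
eq2: (x − 43.844)² + (y + 20.950)² = 66.4274682819²
eq3: (x + 1.501)² + (y − 20.873)² = 35.2657804017²
eq1−eq2, eq1−eq3 (x²,y² cancel):
  168.680·x − 107.146·y = -2717.361743
  77.990·x − 23.500·y = -1471.692174
det = 168.680·-23.500 − -107.146·77.990 = 4392.336540
x = (-2717.361743·-23.500 − -107.146·-1471.692174) / 4392.336540 = -21.361735
y = (168.680·-1471.692174 − -2717.361743·77.990) / 4392.336540 = -8.268491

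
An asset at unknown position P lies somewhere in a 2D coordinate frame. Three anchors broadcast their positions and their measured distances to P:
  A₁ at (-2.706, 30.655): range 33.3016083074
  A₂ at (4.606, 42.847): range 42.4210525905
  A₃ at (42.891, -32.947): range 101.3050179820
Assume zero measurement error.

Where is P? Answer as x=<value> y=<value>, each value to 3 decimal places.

x=-36.008 y=30.596

eq1: (x + 2.706)² + (y − 30.655)² = 33.3016083074²
eq2: (x − 4.606)² + (y − 42.847)² = 42.4210525905²
eq3: (x − 42.891)² + (y + 32.947)² = 101.3050179820²
eq1−eq2, eq1−eq3 (x²,y² cancel):
  14.624·x + 24.384·y = 219.480597
  91.194·x − 127.204·y = -7175.618323
det = 14.624·-127.204 − 24.384·91.194 = -4083.905792
x = (219.480597·-127.204 − 24.384·-7175.618323) / -4083.905792 = -36.007556
y = (14.624·-7175.618323 − 219.480597·91.194) / -4083.905792 = 30.596092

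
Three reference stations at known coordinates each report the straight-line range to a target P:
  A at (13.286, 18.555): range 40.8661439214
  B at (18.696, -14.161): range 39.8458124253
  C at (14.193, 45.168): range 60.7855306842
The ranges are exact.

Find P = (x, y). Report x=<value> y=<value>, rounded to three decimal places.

x=-20.089 y=-5.028

eq1: (x − 13.286)² + (y − 18.555)² = 40.8661439214²
eq2: (x − 18.696)² + (y + 14.161)² = 39.8458124253²
eq3: (x − 14.193)² + (y − 45.168)² = 60.7855306842²
eq1−eq2, eq1−eq3 (x²,y² cancel):
  10.820·x − 65.432·y = 111.621467
  1.814·x + 53.226·y = -304.055370
det = 10.820·53.226 − -65.432·1.814 = 694.598968
x = (111.621467·53.226 − -65.432·-304.055370) / 694.598968 = -20.088983
y = (10.820·-304.055370 − 111.621467·1.814) / 694.598968 = -5.027880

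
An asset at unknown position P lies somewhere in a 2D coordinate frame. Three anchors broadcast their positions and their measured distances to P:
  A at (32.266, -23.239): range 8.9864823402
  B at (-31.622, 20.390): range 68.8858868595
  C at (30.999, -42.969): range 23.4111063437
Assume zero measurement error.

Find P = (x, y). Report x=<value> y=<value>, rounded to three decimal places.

x=23.632 y=-20.747

eq1: (x − 32.266)² + (y + 23.239)² = 8.9864823402²
eq2: (x + 31.622)² + (y − 20.390)² = 68.8858868595²
eq3: (x − 30.999)² + (y + 42.969)² = 23.4111063437²
eq3−eq1, eq3−eq2 (x²,y² cancel):
  2.534·x + 39.460·y = -758.804050
  -125.242·x + 126.718·y = -5588.755486
det = 2.534·126.718 − 39.460·-125.242 = 5263.152732
x = (-758.804050·126.718 − 39.460·-5588.755486) / 5263.152732 = 23.631874
y = (2.534·-5588.755486 − -758.804050·-125.242) / 5263.152732 = -20.747269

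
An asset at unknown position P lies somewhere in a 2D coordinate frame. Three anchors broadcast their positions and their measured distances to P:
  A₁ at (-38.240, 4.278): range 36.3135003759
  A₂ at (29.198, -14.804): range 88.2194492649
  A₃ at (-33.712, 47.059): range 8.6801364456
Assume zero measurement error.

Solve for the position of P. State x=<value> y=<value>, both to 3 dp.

eq1: (x + 38.240)² + (y − 4.278)² = 36.3135003759²
eq2: (x − 29.198)² + (y + 14.804)² = 88.2194492649²
eq3: (x + 33.712)² + (y − 47.059)² = 8.6801364456²
eq2−eq1, eq2−eq3 (x²,y² cancel):
  -134.876·x + 38.164·y = 6872.918183
  -125.820·x + 123.726·y = 9986.693265
det = -134.876·123.726 − 38.164·-125.820 = -11885.873496
x = (6872.918183·123.726 − 38.164·9986.693265) / -11885.873496 = -39.477663
y = (-134.876·9986.693265 − 6872.918183·-125.820) / -11885.873496 = 40.570403

x=-39.478 y=40.570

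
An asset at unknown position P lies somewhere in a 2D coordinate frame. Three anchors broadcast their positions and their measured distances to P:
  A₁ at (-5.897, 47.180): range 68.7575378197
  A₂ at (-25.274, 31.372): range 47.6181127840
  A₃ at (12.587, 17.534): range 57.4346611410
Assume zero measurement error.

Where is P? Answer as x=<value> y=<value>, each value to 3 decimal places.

x=-34.507 y=-15.342

eq1: (x + 5.897)² + (y − 47.180)² = 68.7575378197²
eq2: (x + 25.274)² + (y − 31.372)² = 47.6181127840²
eq3: (x − 12.587)² + (y − 17.534)² = 57.4346611410²
eq2−eq1, eq2−eq3 (x²,y² cancel):
  38.754·x + 31.616·y = -1822.364793
  75.722·x − 27.676·y = -2188.359370
det = 38.754·-27.676 − 31.616·75.722 = -3466.582456
x = (-1822.364793·-27.676 − 31.616·-2188.359370) / -3466.582456 = -34.507455
y = (38.754·-2188.359370 − -1822.364793·75.722) / -3466.582456 = -15.342323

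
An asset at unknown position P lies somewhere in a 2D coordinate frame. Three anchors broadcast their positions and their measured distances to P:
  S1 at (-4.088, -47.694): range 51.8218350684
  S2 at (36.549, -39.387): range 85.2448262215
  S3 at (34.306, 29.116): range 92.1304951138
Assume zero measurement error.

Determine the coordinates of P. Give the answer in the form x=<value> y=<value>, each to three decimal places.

x=-45.623 y=-16.704

eq1: (x + 4.088)² + (y + 47.694)² = 51.8218350684²
eq2: (x − 36.549)² + (y + 39.387)² = 85.2448262215²
eq3: (x − 34.306)² + (y − 29.116)² = 92.1304951138²
eq3−eq1, eq3−eq2 (x²,y² cancel):
  -76.788·x − 153.620·y = 6069.311828
  4.486·x − 137.006·y = 2083.869810
det = -76.788·-137.006 − -153.620·4.486 = 11209.556048
x = (6069.311828·-137.006 − -153.620·2083.869810) / 11209.556048 = -45.622508
y = (-76.788·2083.869810 − 6069.311828·4.486) / 11209.556048 = -16.703884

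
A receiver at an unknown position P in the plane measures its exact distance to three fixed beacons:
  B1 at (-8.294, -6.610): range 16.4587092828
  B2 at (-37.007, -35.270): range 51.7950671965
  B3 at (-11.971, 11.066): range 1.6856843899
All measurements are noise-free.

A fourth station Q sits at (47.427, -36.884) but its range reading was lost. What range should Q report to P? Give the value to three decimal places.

74.770

eq1: (x + 8.294)² + (y + 6.610)² = 16.4587092828²
eq2: (x + 37.007)² + (y + 35.270)² = 51.7950671965²
eq3: (x + 11.971)² + (y − 11.066)² = 1.6856843899²
eq2−eq1, eq2−eq3 (x²,y² cancel):
  57.426·x + 57.320·y = -89.168538
  50.072·x + 92.672·y = 332.157702
det = 57.426·92.672 − 57.320·50.072 = 2451.655232
x = (-89.168538·92.672 − 57.320·332.157702) / 2451.655232 = -11.136438
y = (57.426·332.157702 − -89.168538·50.072) / 2451.655232 = 9.601405
|P − Q| = √((-11.136438 − 47.427)² + (9.601405 − -36.884)²) = 74.770109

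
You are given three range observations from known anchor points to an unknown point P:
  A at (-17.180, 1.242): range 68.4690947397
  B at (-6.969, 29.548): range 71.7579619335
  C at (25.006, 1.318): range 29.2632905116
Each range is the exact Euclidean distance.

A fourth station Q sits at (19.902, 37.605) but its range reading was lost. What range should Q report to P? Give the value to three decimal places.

eq1: (x + 17.180)² + (y − 1.242)² = 68.4690947397²
eq2: (x + 6.969)² + (y − 29.548)² = 71.7579619335²
eq3: (x − 25.006)² + (y − 1.318)² = 29.2632905116²
eq2−eq1, eq2−eq3 (x²,y² cancel):
  -20.422·x − 56.612·y = -163.768135
  63.950·x − 56.460·y = 3998.250824
det = -20.422·-56.460 − -56.612·63.950 = 4773.363520
x = (-163.768135·-56.460 − -56.612·3998.250824) / 4773.363520 = 49.356250
y = (-20.422·3998.250824 − -163.768135·63.950) / 4773.363520 = -14.911772
|P − Q| = √((49.356250 − 19.902)² + (-14.911772 − 37.605)²) = 60.212658

60.213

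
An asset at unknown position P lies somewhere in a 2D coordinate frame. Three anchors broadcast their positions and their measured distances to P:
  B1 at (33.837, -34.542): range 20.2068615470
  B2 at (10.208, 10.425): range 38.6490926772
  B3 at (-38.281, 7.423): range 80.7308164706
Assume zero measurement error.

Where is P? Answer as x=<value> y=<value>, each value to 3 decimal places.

x=39.252 y=-15.074

eq1: (x − 33.837)² + (y + 34.542)² = 20.2068615470²
eq2: (x − 10.208)² + (y − 10.425)² = 38.6490926772²
eq3: (x + 38.281)² + (y − 7.423)² = 80.7308164706²
eq3−eq2, eq3−eq1 (x²,y² cancel):
  96.978·x + 6.004·y = 3716.060362
  144.236·x − 83.930·y = 6926.703917
det = 96.978·-83.930 − 6.004·144.236 = -9005.356484
x = (3716.060362·-83.930 − 6.004·6926.703917) / -9005.356484 = 39.251847
y = (96.978·6926.703917 − 3716.060362·144.236) / -9005.356484 = -15.074163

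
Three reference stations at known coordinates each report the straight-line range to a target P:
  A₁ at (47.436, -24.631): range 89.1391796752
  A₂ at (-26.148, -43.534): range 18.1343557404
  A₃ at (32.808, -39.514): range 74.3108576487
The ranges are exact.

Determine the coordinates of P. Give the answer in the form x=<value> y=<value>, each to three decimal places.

x=-41.260 y=-33.510

eq1: (x − 47.436)² + (y + 24.631)² = 89.1391796752²
eq2: (x + 26.148)² + (y + 43.534)² = 18.1343557404²
eq3: (x − 32.808)² + (y + 39.514)² = 74.3108576487²
eq1−eq2, eq1−eq3 (x²,y² cancel):
  -147.168·x − 37.806·y = 7339.005298
  -29.256·x − 29.766·y = 2204.550592
det = -147.168·-29.766 − -37.806·-29.256 = 3274.550352
x = (7339.005298·-29.766 − -37.806·2204.550592) / 3274.550352 = -41.259891
y = (-147.168·2204.550592 − 7339.005298·-29.256) / 3274.550352 = -33.509750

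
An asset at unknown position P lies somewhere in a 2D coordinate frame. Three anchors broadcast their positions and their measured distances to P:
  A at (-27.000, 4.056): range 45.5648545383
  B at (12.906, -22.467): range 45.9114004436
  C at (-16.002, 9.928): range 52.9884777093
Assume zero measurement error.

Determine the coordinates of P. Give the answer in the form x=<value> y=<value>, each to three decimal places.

x=-28.888 y=-41.470

eq1: (x + 27.000)² + (y − 4.056)² = 45.5648545383²
eq2: (x − 12.906)² + (y + 22.467)² = 45.9114004436²
eq3: (x + 16.002)² + (y − 9.928)² = 52.9884777093²
eq2−eq3, eq2−eq1 (x²,y² cancel):
  -57.816·x + 64.790·y = -1016.623816
  -79.812·x + 53.046·y = 105.820933
det = -57.816·53.046 − 64.790·-79.812 = 2104.111944
x = (-1016.623816·53.046 − 64.790·105.820933) / 2104.111944 = -28.888180
y = (-57.816·105.820933 − -1016.623816·-79.812) / 2104.111944 = -41.469715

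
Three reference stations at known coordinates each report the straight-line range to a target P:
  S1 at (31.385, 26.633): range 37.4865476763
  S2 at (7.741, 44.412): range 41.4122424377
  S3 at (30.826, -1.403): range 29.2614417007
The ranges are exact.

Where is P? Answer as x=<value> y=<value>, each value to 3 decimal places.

eq1: (x − 31.385)² + (y − 26.633)² = 37.4865476763²
eq2: (x − 7.741)² + (y − 44.412)² = 41.4122424377²
eq3: (x − 30.826)² + (y + 1.403)² = 29.2614417007²
eq1−eq2, eq1−eq3 (x²,y² cancel):
  -47.288·x + 35.558·y = 28.281344
  -1.118·x − 56.072·y = -193.114943
det = -47.288·-56.072 − 35.558·-1.118 = 2691.286580
x = (28.281344·-56.072 − 35.558·-193.114943) / 2691.286580 = 1.962255
y = (-47.288·-193.114943 − 28.281344·-1.118) / 2691.286580 = 3.404928

x=1.962 y=3.405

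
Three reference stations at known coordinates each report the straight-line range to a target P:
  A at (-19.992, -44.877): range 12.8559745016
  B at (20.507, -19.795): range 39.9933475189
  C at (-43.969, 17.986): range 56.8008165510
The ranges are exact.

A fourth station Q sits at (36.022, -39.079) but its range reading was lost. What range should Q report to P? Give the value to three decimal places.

eq1: (x + 19.992)² + (y + 44.877)² = 12.8559745016²
eq2: (x − 20.507)² + (y + 19.795)² = 39.9933475189²
eq3: (x + 43.969)² + (y − 17.986)² = 56.8008165510²
eq2−eq3, eq2−eq1 (x²,y² cancel):
  -128.952·x + 75.562·y = -182.474832
  -80.998·x − 50.164·y = 3035.437884
det = -128.952·-50.164 − 75.562·-80.998 = 12589.119004
x = (-182.474832·-50.164 − 75.562·3035.437884) / 12589.119004 = -17.492097
y = (-128.952·3035.437884 − -182.474832·-80.998) / 12589.119004 = -32.266426
|P − Q| = √((-17.492097 − 36.022)² + (-32.266426 − -39.079)²) = 53.945989

53.946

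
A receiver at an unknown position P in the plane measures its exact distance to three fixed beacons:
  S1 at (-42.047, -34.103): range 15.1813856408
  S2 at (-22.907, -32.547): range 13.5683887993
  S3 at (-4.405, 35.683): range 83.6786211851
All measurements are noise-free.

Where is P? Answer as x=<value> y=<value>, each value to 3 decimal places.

eq1: (x + 42.047)² + (y + 34.103)² = 15.1813856408²
eq2: (x + 22.907)² + (y + 32.547)² = 13.5683887993²
eq3: (x + 4.405)² + (y − 35.683)² = 83.6786211851²
eq2−eq1, eq2−eq3 (x²,y² cancel):
  -38.280·x − 3.112·y = 1300.553665
  37.004·x + 136.460·y = -7109.367813
det = -38.280·136.460 − -3.112·37.004 = -5108.532352
x = (1300.553665·136.460 − -3.112·-7109.367813) / -5108.532352 = -30.409752
y = (-38.280·-7109.367813 − 1300.553665·37.004) / -5108.532352 = -43.852304

x=-30.410 y=-43.852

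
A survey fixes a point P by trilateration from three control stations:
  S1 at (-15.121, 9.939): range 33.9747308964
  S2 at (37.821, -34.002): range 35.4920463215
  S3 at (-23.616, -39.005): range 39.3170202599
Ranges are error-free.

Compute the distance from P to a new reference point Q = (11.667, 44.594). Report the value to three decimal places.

59.956

eq1: (x + 15.121)² + (y − 9.939)² = 33.9747308964²
eq2: (x − 37.821)² + (y + 34.002)² = 35.4920463215²
eq3: (x + 23.616)² + (y + 39.005)² = 39.3170202599²
eq1−eq3, eq1−eq2 (x²,y² cancel):
  -16.990·x − 97.888·y = 1360.131376
  105.884·x − 87.882·y = 2153.732670
det = -16.990·-87.882 − -97.888·105.884 = 11857.888172
x = (1360.131376·-87.882 − -97.888·2153.732670) / 11857.888172 = 7.698969
y = (-16.990·2153.732670 − 1360.131376·105.884) / 11857.888172 = -15.231048
|P − Q| = √((7.698969 − 11.667)² + (-15.231048 − 44.594)²) = 59.956498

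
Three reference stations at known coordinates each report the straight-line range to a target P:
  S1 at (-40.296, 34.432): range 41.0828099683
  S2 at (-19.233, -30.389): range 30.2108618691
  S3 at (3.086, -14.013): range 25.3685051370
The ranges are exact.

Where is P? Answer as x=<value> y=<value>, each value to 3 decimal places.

eq1: (x + 40.296)² + (y − 34.432)² = 41.0828099683²
eq2: (x + 19.233)² + (y + 30.389)² = 30.2108618691²
eq3: (x − 3.086)² + (y + 14.013)² = 25.3685051370²
eq1−eq2, eq1−eq3 (x²,y² cancel):
  42.126·x − 129.642·y = -740.829530
  86.764·x − 96.890·y = -1559.206453
det = 42.126·-96.890 − -129.642·86.764 = 7166.670348
x = (-740.829530·-96.890 − -129.642·-1559.206453) / 7166.670348 = -18.189712
y = (42.126·-1559.206453 − -740.829530·86.764) / 7166.670348 = -0.196158

x=-18.190 y=-0.196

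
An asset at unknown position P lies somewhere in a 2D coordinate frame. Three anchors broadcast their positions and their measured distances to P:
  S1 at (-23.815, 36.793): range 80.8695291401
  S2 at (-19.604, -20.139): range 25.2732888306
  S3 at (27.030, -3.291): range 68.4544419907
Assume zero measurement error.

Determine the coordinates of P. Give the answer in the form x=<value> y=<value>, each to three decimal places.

x=-28.029 y=-43.967

eq1: (x + 23.815)² + (y − 36.793)² = 80.8695291401²
eq2: (x + 19.604)² + (y + 20.139)² = 25.2732888306²
eq3: (x − 27.030)² + (y + 3.291)² = 68.4544419907²
eq3−eq2, eq3−eq1 (x²,y² cancel):
  -93.268·x − 33.696·y = 4095.716056
  -101.690·x + 80.168·y = -674.442622
det = -93.268·80.168 − -33.696·-101.690 = -10903.655264
x = (4095.716056·80.168 − -33.696·-674.442622) / -10903.655264 = -28.029073
y = (-93.268·-674.442622 − 4095.716056·-101.690) / -10903.655264 = -43.966658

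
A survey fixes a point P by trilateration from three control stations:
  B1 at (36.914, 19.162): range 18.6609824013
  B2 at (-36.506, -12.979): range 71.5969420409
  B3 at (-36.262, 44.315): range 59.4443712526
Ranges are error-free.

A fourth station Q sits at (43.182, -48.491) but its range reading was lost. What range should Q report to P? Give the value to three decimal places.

eq1: (x − 36.914)² + (y − 19.162)² = 18.6609824013²
eq2: (x + 36.506)² + (y + 12.979)² = 71.5969420409²
eq3: (x + 36.262)² + (y − 44.315)² = 59.4443712526²
eq2−eq1, eq2−eq3 (x²,y² cancel):
  146.840·x + 64.282·y = 5006.573008
  0.488·x + 114.588·y = 3370.098228
det = 146.840·114.588 − 64.282·0.488 = 16794.732304
x = (5006.573008·114.588 − 64.282·3370.098228) / 16794.732304 = 21.260031
y = (146.840·3370.098228 − 5006.573008·0.488) / 16794.732304 = 29.320028
|P − Q| = √((21.260031 − 43.182)² + (29.320028 − -48.491)²) = 80.840143

80.840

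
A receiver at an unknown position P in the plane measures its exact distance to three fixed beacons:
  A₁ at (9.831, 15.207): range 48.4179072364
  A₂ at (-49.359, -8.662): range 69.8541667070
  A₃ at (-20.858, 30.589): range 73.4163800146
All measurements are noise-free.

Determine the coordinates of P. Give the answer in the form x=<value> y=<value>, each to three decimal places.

x=16.196 y=-32.791

eq1: (x − 9.831)² + (y − 15.207)² = 48.4179072364²
eq2: (x + 49.359)² + (y + 8.662)² = 69.8541667070²
eq3: (x + 20.858)² + (y − 30.589)² = 73.4163800146²
eq1−eq2, eq1−eq3 (x²,y² cancel):
  -118.380·x − 47.738·y = -351.871150
  -61.378·x + 30.764·y = -2002.829438
det = -118.380·30.764 − -47.738·-61.378 = -6571.905284
x = (-351.871150·30.764 − -47.738·-2002.829438) / -6571.905284 = 16.195613
y = (-118.380·-2002.829438 − -351.871150·-61.378) / -6571.905284 = -32.790765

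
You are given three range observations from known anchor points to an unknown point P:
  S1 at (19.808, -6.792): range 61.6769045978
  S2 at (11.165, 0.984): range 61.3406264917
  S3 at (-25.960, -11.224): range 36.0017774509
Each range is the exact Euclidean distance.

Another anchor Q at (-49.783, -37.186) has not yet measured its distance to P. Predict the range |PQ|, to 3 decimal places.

25.100

eq1: (x − 19.808)² + (y + 6.792)² = 61.6769045978²
eq2: (x − 11.165)² + (y − 0.984)² = 61.3406264917²
eq3: (x + 25.960)² + (y + 11.224)² = 36.0017774509²
eq2−eq1, eq2−eq3 (x²,y² cancel):
  17.286·x − 15.552·y = 271.494545
  -74.250·x − 24.416·y = 3140.818774
det = 17.286·-24.416 − -15.552·-74.250 = -1576.790976
x = (271.494545·-24.416 − -15.552·3140.818774) / -1576.790976 = -26.774128
y = (17.286·3140.818774 − 271.494545·-74.250) / -1576.790976 = -47.216571
|P − Q| = √((-26.774128 − -49.783)² + (-47.216571 − -37.186)²) = 25.100210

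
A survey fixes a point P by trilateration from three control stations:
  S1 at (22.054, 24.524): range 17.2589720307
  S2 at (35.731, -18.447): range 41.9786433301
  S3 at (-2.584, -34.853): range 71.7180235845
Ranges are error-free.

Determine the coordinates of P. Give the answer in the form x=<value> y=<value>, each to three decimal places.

eq1: (x − 22.054)² + (y − 24.524)² = 17.2589720307²
eq2: (x − 35.731)² + (y + 18.447)² = 41.9786433301²
eq3: (x + 2.584)² + (y + 34.853)² = 71.7180235845²
eq1−eq2, eq1−eq3 (x²,y² cancel):
  27.354·x − 85.942·y = -935.143702
  -49.276·x − 118.754·y = -4711.999618
det = 27.354·-118.754 − -85.942·-49.276 = -7483.274908
x = (-935.143702·-118.754 − -85.942·-4711.999618) / -7483.274908 = 39.275133
y = (27.354·-4711.999618 − -935.143702·-49.276) / -7483.274908 = 23.381765

x=39.275 y=23.382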